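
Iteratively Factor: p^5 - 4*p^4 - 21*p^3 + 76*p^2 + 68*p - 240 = (p + 4)*(p^4 - 8*p^3 + 11*p^2 + 32*p - 60) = (p - 5)*(p + 4)*(p^3 - 3*p^2 - 4*p + 12) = (p - 5)*(p + 2)*(p + 4)*(p^2 - 5*p + 6) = (p - 5)*(p - 2)*(p + 2)*(p + 4)*(p - 3)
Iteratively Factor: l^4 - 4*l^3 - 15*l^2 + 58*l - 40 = (l + 4)*(l^3 - 8*l^2 + 17*l - 10) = (l - 5)*(l + 4)*(l^2 - 3*l + 2) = (l - 5)*(l - 1)*(l + 4)*(l - 2)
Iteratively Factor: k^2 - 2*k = (k - 2)*(k)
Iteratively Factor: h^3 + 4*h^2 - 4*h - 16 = (h - 2)*(h^2 + 6*h + 8) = (h - 2)*(h + 4)*(h + 2)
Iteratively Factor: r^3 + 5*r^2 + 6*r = (r + 3)*(r^2 + 2*r) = r*(r + 3)*(r + 2)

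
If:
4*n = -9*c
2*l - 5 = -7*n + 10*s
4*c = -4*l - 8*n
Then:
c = -8*s/7 - 4/7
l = -4*s - 2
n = 18*s/7 + 9/7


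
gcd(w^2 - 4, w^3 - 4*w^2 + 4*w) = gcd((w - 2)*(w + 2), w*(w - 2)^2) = w - 2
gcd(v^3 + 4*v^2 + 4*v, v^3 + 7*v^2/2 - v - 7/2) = 1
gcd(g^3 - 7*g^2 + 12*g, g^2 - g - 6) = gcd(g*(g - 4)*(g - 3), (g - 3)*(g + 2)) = g - 3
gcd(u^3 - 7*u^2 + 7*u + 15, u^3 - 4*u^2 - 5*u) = u^2 - 4*u - 5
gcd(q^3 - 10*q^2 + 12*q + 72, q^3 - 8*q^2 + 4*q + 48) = q^2 - 4*q - 12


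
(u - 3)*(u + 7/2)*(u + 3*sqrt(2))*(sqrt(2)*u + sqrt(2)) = sqrt(2)*u^4 + 3*sqrt(2)*u^3/2 + 6*u^3 - 10*sqrt(2)*u^2 + 9*u^2 - 60*u - 21*sqrt(2)*u/2 - 63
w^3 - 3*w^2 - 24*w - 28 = (w - 7)*(w + 2)^2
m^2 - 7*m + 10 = (m - 5)*(m - 2)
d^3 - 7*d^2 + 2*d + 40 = (d - 5)*(d - 4)*(d + 2)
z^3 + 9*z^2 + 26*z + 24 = (z + 2)*(z + 3)*(z + 4)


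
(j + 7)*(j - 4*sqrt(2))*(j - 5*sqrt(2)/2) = j^3 - 13*sqrt(2)*j^2/2 + 7*j^2 - 91*sqrt(2)*j/2 + 20*j + 140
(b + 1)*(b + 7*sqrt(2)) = b^2 + b + 7*sqrt(2)*b + 7*sqrt(2)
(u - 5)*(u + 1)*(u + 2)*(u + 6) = u^4 + 4*u^3 - 25*u^2 - 88*u - 60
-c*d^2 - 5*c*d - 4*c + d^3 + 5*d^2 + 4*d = (-c + d)*(d + 1)*(d + 4)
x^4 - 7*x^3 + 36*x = x*(x - 6)*(x - 3)*(x + 2)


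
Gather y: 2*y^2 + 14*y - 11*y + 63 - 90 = 2*y^2 + 3*y - 27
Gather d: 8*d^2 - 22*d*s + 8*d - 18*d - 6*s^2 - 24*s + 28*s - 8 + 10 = 8*d^2 + d*(-22*s - 10) - 6*s^2 + 4*s + 2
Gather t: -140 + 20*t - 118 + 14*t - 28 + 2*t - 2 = 36*t - 288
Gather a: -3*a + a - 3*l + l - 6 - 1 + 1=-2*a - 2*l - 6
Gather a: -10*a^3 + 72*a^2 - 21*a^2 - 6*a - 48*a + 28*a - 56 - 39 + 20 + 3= -10*a^3 + 51*a^2 - 26*a - 72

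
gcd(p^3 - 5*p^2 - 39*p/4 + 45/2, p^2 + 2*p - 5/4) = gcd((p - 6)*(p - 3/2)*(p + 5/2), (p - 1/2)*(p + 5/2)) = p + 5/2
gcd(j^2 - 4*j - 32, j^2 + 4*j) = j + 4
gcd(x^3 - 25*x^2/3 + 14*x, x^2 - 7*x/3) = x^2 - 7*x/3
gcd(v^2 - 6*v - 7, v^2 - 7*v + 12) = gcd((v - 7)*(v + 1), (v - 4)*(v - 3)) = 1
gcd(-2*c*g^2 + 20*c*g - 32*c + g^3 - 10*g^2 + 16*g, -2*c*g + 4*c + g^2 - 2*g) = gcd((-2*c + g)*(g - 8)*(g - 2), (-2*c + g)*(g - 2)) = 2*c*g - 4*c - g^2 + 2*g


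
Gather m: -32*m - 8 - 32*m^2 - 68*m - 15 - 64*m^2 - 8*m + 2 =-96*m^2 - 108*m - 21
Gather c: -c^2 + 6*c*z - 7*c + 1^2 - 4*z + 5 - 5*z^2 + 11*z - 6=-c^2 + c*(6*z - 7) - 5*z^2 + 7*z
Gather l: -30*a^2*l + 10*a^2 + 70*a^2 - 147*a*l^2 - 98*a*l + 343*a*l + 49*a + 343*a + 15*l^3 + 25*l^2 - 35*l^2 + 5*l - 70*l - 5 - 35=80*a^2 + 392*a + 15*l^3 + l^2*(-147*a - 10) + l*(-30*a^2 + 245*a - 65) - 40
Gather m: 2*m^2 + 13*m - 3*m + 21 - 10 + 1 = 2*m^2 + 10*m + 12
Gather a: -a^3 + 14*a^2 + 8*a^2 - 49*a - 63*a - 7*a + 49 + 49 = -a^3 + 22*a^2 - 119*a + 98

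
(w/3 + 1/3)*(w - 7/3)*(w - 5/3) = w^3/3 - w^2 - w/27 + 35/27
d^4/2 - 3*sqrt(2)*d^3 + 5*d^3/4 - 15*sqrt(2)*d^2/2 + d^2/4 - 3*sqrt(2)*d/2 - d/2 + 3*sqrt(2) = (d/2 + 1)*(d - 1/2)*(d + 1)*(d - 6*sqrt(2))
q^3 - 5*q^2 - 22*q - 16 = (q - 8)*(q + 1)*(q + 2)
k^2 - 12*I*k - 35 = (k - 7*I)*(k - 5*I)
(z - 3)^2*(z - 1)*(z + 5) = z^4 - 2*z^3 - 20*z^2 + 66*z - 45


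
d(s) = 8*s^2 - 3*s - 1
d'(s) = 16*s - 3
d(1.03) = 4.40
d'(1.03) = 13.48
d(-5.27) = 236.99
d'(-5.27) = -87.32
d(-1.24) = 15.02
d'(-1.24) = -22.84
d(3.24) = 73.26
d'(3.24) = 48.84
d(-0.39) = 1.39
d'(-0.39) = -9.24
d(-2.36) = 50.64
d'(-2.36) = -40.76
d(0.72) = 0.99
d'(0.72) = 8.52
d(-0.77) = 6.05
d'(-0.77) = -15.32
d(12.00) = 1115.00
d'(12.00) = 189.00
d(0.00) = -1.00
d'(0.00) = -3.00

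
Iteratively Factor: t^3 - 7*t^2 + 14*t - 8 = (t - 4)*(t^2 - 3*t + 2) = (t - 4)*(t - 2)*(t - 1)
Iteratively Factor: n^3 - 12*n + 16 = (n - 2)*(n^2 + 2*n - 8) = (n - 2)^2*(n + 4)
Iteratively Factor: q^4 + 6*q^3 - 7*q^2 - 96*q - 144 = (q + 3)*(q^3 + 3*q^2 - 16*q - 48) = (q + 3)^2*(q^2 - 16) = (q - 4)*(q + 3)^2*(q + 4)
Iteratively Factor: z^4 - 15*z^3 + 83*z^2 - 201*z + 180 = (z - 4)*(z^3 - 11*z^2 + 39*z - 45) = (z - 4)*(z - 3)*(z^2 - 8*z + 15) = (z - 4)*(z - 3)^2*(z - 5)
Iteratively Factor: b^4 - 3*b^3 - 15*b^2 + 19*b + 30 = (b - 5)*(b^3 + 2*b^2 - 5*b - 6) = (b - 5)*(b - 2)*(b^2 + 4*b + 3) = (b - 5)*(b - 2)*(b + 3)*(b + 1)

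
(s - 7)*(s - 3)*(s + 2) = s^3 - 8*s^2 + s + 42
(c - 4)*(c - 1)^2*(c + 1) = c^4 - 5*c^3 + 3*c^2 + 5*c - 4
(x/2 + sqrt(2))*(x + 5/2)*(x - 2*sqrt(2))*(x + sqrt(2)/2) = x^4/2 + sqrt(2)*x^3/4 + 5*x^3/4 - 4*x^2 + 5*sqrt(2)*x^2/8 - 10*x - 2*sqrt(2)*x - 5*sqrt(2)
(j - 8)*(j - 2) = j^2 - 10*j + 16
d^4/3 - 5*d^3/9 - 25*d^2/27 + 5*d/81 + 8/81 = (d/3 + 1/3)*(d - 8/3)*(d - 1/3)*(d + 1/3)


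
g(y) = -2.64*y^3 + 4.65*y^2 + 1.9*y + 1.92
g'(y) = -7.92*y^2 + 9.3*y + 1.9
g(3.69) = -60.40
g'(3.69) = -71.62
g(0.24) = 2.61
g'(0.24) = 3.68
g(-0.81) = 4.83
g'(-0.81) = -10.83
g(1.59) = 6.08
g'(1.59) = -3.34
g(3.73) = -63.30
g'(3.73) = -73.60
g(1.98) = 3.42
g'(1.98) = -10.74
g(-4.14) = 261.08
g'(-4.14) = -172.35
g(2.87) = -16.73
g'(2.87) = -36.65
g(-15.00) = 9929.67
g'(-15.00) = -1919.60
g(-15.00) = 9929.67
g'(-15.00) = -1919.60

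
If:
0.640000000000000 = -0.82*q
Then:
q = -0.78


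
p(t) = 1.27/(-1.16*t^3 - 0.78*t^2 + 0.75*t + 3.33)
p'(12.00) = 0.00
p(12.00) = -0.00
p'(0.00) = -0.09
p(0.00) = 0.38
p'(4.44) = 0.01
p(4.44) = -0.01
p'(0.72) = 0.30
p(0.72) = 0.42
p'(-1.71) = 0.28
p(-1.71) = 0.23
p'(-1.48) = 0.32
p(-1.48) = 0.30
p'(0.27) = -0.01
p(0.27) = 0.37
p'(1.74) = 1.08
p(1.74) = -0.33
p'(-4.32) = 0.01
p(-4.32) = 0.02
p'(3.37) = 0.02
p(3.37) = -0.03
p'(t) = 1.27*(3.48*t^2 + 1.56*t - 0.75)/(-1.16*t^3 - 0.78*t^2 + 0.75*t + 3.33)^2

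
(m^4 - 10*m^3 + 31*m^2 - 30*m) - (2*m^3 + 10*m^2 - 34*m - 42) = m^4 - 12*m^3 + 21*m^2 + 4*m + 42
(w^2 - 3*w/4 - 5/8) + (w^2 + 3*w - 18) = 2*w^2 + 9*w/4 - 149/8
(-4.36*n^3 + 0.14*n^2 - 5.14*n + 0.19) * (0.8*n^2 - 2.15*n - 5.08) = -3.488*n^5 + 9.486*n^4 + 17.7358*n^3 + 10.4918*n^2 + 25.7027*n - 0.9652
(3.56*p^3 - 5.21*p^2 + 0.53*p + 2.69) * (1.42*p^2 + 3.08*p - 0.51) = 5.0552*p^5 + 3.5666*p^4 - 17.1098*p^3 + 8.1093*p^2 + 8.0149*p - 1.3719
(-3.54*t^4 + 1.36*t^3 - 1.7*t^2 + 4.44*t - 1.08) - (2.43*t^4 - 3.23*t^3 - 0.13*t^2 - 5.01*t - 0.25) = -5.97*t^4 + 4.59*t^3 - 1.57*t^2 + 9.45*t - 0.83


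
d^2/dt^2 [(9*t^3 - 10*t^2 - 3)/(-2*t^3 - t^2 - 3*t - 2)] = 2*(58*t^6 + 162*t^5 + 108*t^4 - 325*t^3 - 159*t^2 - 117*t + 61)/(8*t^9 + 12*t^8 + 42*t^7 + 61*t^6 + 87*t^5 + 105*t^4 + 87*t^3 + 66*t^2 + 36*t + 8)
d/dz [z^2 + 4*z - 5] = 2*z + 4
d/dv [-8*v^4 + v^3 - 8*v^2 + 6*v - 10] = -32*v^3 + 3*v^2 - 16*v + 6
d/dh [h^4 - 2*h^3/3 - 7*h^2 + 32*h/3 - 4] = 4*h^3 - 2*h^2 - 14*h + 32/3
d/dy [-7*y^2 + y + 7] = 1 - 14*y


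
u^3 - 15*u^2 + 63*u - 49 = (u - 7)^2*(u - 1)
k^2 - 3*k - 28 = (k - 7)*(k + 4)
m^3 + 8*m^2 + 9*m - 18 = (m - 1)*(m + 3)*(m + 6)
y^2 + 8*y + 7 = (y + 1)*(y + 7)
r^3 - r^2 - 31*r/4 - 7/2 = (r - 7/2)*(r + 1/2)*(r + 2)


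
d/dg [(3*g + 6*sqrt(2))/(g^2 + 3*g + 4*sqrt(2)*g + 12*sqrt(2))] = 3*(g^2 + 3*g + 4*sqrt(2)*g - (g + 2*sqrt(2))*(2*g + 3 + 4*sqrt(2)) + 12*sqrt(2))/(g^2 + 3*g + 4*sqrt(2)*g + 12*sqrt(2))^2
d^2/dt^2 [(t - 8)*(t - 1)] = 2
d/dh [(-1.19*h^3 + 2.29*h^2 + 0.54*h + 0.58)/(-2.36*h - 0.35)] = (5.6168*h^3 - 4.1549*h^2 - 1.603*h + 1.1798)/(5.5696*h^2 + 1.652*h + 0.1225)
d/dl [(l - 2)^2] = 2*l - 4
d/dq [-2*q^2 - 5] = -4*q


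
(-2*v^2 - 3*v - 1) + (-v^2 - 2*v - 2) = -3*v^2 - 5*v - 3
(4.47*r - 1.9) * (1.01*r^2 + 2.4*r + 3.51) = 4.5147*r^3 + 8.809*r^2 + 11.1297*r - 6.669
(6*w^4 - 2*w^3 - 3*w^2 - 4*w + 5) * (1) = 6*w^4 - 2*w^3 - 3*w^2 - 4*w + 5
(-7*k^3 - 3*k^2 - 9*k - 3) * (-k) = 7*k^4 + 3*k^3 + 9*k^2 + 3*k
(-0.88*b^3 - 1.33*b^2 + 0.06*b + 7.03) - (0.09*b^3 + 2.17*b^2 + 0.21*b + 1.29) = -0.97*b^3 - 3.5*b^2 - 0.15*b + 5.74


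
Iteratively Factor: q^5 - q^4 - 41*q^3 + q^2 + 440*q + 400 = (q + 4)*(q^4 - 5*q^3 - 21*q^2 + 85*q + 100) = (q + 1)*(q + 4)*(q^3 - 6*q^2 - 15*q + 100) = (q + 1)*(q + 4)^2*(q^2 - 10*q + 25) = (q - 5)*(q + 1)*(q + 4)^2*(q - 5)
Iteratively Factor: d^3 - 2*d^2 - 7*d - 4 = (d + 1)*(d^2 - 3*d - 4) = (d - 4)*(d + 1)*(d + 1)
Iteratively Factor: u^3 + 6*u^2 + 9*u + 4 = (u + 1)*(u^2 + 5*u + 4) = (u + 1)*(u + 4)*(u + 1)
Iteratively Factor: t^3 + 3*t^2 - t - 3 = (t + 3)*(t^2 - 1) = (t + 1)*(t + 3)*(t - 1)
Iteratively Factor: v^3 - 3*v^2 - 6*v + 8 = (v - 4)*(v^2 + v - 2) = (v - 4)*(v - 1)*(v + 2)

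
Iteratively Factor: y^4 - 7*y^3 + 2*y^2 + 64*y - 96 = (y - 2)*(y^3 - 5*y^2 - 8*y + 48) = (y - 4)*(y - 2)*(y^2 - y - 12) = (y - 4)*(y - 2)*(y + 3)*(y - 4)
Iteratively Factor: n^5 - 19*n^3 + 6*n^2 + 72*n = (n - 3)*(n^4 + 3*n^3 - 10*n^2 - 24*n) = (n - 3)*(n + 2)*(n^3 + n^2 - 12*n) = (n - 3)^2*(n + 2)*(n^2 + 4*n) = n*(n - 3)^2*(n + 2)*(n + 4)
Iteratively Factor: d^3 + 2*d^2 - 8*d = (d)*(d^2 + 2*d - 8) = d*(d - 2)*(d + 4)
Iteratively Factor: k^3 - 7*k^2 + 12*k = (k)*(k^2 - 7*k + 12) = k*(k - 4)*(k - 3)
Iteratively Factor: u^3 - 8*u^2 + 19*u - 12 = (u - 3)*(u^2 - 5*u + 4) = (u - 3)*(u - 1)*(u - 4)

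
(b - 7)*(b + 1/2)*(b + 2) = b^3 - 9*b^2/2 - 33*b/2 - 7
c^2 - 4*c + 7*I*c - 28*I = (c - 4)*(c + 7*I)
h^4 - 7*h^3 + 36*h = h*(h - 6)*(h - 3)*(h + 2)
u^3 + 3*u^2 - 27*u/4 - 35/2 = (u - 5/2)*(u + 2)*(u + 7/2)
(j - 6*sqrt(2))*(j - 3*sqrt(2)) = j^2 - 9*sqrt(2)*j + 36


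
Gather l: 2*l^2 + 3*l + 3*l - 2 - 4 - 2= 2*l^2 + 6*l - 8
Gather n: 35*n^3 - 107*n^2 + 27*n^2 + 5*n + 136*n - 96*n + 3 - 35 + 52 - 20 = 35*n^3 - 80*n^2 + 45*n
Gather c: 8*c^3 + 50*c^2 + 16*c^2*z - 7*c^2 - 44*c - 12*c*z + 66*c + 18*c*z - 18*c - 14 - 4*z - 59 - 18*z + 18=8*c^3 + c^2*(16*z + 43) + c*(6*z + 4) - 22*z - 55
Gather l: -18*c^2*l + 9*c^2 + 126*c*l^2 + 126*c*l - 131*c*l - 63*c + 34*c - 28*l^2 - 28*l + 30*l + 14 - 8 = 9*c^2 - 29*c + l^2*(126*c - 28) + l*(-18*c^2 - 5*c + 2) + 6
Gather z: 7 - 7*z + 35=42 - 7*z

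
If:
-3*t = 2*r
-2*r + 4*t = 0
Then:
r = 0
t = 0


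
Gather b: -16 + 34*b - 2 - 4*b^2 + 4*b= -4*b^2 + 38*b - 18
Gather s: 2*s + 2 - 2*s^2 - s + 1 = -2*s^2 + s + 3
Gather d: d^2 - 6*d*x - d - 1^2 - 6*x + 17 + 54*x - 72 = d^2 + d*(-6*x - 1) + 48*x - 56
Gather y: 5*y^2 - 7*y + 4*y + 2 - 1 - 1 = 5*y^2 - 3*y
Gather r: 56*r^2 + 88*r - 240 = 56*r^2 + 88*r - 240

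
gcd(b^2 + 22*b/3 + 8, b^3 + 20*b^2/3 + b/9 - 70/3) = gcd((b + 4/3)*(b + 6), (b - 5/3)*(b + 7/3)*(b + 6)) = b + 6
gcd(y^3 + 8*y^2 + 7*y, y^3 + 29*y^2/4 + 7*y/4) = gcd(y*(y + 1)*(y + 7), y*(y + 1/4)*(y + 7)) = y^2 + 7*y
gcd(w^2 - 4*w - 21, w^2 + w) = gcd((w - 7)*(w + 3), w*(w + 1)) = 1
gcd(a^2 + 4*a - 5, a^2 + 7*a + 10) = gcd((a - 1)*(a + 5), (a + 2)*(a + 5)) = a + 5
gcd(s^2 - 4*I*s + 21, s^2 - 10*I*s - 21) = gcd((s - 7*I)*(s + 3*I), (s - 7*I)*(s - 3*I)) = s - 7*I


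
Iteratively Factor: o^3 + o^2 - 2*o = (o)*(o^2 + o - 2) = o*(o + 2)*(o - 1)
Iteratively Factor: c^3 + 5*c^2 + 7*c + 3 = (c + 1)*(c^2 + 4*c + 3) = (c + 1)*(c + 3)*(c + 1)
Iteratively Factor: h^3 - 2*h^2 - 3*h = (h + 1)*(h^2 - 3*h) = (h - 3)*(h + 1)*(h)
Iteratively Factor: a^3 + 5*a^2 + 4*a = (a + 1)*(a^2 + 4*a) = (a + 1)*(a + 4)*(a)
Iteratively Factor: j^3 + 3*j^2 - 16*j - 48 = (j + 3)*(j^2 - 16) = (j - 4)*(j + 3)*(j + 4)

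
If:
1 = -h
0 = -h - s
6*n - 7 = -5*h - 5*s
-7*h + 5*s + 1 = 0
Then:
No Solution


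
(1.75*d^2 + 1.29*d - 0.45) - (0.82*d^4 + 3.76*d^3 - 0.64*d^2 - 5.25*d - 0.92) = -0.82*d^4 - 3.76*d^3 + 2.39*d^2 + 6.54*d + 0.47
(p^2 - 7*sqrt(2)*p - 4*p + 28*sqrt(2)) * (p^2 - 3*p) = p^4 - 7*sqrt(2)*p^3 - 7*p^3 + 12*p^2 + 49*sqrt(2)*p^2 - 84*sqrt(2)*p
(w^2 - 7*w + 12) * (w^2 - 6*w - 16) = w^4 - 13*w^3 + 38*w^2 + 40*w - 192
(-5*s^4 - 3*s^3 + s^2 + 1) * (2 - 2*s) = 10*s^5 - 4*s^4 - 8*s^3 + 2*s^2 - 2*s + 2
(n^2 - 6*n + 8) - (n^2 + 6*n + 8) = -12*n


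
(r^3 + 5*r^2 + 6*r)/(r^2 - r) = (r^2 + 5*r + 6)/(r - 1)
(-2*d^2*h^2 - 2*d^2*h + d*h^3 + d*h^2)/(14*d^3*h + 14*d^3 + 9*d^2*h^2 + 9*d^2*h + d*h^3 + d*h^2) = h*(-2*d + h)/(14*d^2 + 9*d*h + h^2)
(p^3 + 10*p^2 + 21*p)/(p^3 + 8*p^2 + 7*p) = (p + 3)/(p + 1)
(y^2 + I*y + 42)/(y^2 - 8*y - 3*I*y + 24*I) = (y^2 + I*y + 42)/(y^2 - 8*y - 3*I*y + 24*I)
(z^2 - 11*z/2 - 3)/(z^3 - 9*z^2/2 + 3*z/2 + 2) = (z - 6)/(z^2 - 5*z + 4)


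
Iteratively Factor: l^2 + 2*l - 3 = (l - 1)*(l + 3)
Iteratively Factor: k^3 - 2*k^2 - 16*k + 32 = (k - 2)*(k^2 - 16) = (k - 4)*(k - 2)*(k + 4)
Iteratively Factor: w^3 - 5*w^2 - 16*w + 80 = (w - 4)*(w^2 - w - 20) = (w - 4)*(w + 4)*(w - 5)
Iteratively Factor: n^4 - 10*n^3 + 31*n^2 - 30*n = (n - 2)*(n^3 - 8*n^2 + 15*n) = (n - 3)*(n - 2)*(n^2 - 5*n) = (n - 5)*(n - 3)*(n - 2)*(n)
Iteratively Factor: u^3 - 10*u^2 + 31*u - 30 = (u - 5)*(u^2 - 5*u + 6) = (u - 5)*(u - 2)*(u - 3)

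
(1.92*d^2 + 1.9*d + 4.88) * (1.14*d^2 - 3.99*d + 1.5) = 2.1888*d^4 - 5.4948*d^3 + 0.862199999999999*d^2 - 16.6212*d + 7.32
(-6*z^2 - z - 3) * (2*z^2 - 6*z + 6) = -12*z^4 + 34*z^3 - 36*z^2 + 12*z - 18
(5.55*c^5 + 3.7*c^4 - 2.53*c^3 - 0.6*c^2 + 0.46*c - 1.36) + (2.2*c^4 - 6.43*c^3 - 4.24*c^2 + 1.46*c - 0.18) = 5.55*c^5 + 5.9*c^4 - 8.96*c^3 - 4.84*c^2 + 1.92*c - 1.54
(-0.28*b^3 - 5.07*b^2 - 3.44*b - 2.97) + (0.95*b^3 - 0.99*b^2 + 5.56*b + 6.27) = 0.67*b^3 - 6.06*b^2 + 2.12*b + 3.3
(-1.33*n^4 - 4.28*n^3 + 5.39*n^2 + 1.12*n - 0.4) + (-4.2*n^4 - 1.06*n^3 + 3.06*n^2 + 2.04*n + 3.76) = -5.53*n^4 - 5.34*n^3 + 8.45*n^2 + 3.16*n + 3.36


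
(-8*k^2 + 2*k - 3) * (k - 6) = -8*k^3 + 50*k^2 - 15*k + 18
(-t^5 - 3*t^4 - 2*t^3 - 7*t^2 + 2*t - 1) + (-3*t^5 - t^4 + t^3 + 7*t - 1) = -4*t^5 - 4*t^4 - t^3 - 7*t^2 + 9*t - 2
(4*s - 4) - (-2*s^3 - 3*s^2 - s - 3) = 2*s^3 + 3*s^2 + 5*s - 1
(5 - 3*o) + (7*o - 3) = 4*o + 2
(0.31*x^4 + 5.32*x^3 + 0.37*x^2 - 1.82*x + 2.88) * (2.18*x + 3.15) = 0.6758*x^5 + 12.5741*x^4 + 17.5646*x^3 - 2.8021*x^2 + 0.545400000000001*x + 9.072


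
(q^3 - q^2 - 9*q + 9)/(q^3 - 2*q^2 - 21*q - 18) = (q^2 - 4*q + 3)/(q^2 - 5*q - 6)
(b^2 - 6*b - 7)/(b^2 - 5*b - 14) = (b + 1)/(b + 2)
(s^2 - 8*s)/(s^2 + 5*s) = (s - 8)/(s + 5)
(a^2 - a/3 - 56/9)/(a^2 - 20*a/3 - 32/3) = (-9*a^2 + 3*a + 56)/(3*(-3*a^2 + 20*a + 32))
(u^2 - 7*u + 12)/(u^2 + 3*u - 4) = (u^2 - 7*u + 12)/(u^2 + 3*u - 4)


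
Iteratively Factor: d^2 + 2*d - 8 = (d + 4)*(d - 2)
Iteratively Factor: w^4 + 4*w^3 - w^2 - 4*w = (w - 1)*(w^3 + 5*w^2 + 4*w) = (w - 1)*(w + 1)*(w^2 + 4*w) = w*(w - 1)*(w + 1)*(w + 4)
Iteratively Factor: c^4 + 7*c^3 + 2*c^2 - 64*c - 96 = (c + 4)*(c^3 + 3*c^2 - 10*c - 24) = (c + 4)^2*(c^2 - c - 6) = (c - 3)*(c + 4)^2*(c + 2)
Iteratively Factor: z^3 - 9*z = (z + 3)*(z^2 - 3*z) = (z - 3)*(z + 3)*(z)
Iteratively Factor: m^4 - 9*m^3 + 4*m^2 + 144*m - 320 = (m - 4)*(m^3 - 5*m^2 - 16*m + 80) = (m - 4)*(m + 4)*(m^2 - 9*m + 20) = (m - 5)*(m - 4)*(m + 4)*(m - 4)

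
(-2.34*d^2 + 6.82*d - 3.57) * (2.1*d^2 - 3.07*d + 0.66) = -4.914*d^4 + 21.5058*d^3 - 29.9788*d^2 + 15.4611*d - 2.3562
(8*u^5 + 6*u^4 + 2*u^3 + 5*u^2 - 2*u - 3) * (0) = 0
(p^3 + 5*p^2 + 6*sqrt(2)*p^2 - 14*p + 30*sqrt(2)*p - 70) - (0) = p^3 + 5*p^2 + 6*sqrt(2)*p^2 - 14*p + 30*sqrt(2)*p - 70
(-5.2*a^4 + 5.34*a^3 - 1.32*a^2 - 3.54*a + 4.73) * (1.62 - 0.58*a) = 3.016*a^5 - 11.5212*a^4 + 9.4164*a^3 - 0.0852000000000004*a^2 - 8.4782*a + 7.6626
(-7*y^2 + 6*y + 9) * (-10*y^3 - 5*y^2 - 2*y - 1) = 70*y^5 - 25*y^4 - 106*y^3 - 50*y^2 - 24*y - 9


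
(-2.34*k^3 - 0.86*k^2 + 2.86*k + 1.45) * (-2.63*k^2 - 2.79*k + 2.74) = 6.1542*k^5 + 8.7904*k^4 - 11.534*k^3 - 14.1493*k^2 + 3.7909*k + 3.973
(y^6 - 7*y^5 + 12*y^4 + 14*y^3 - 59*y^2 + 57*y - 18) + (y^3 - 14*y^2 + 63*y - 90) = y^6 - 7*y^5 + 12*y^4 + 15*y^3 - 73*y^2 + 120*y - 108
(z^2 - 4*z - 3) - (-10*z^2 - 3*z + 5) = 11*z^2 - z - 8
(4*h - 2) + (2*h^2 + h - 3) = 2*h^2 + 5*h - 5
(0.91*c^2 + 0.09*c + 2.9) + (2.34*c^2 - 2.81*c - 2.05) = 3.25*c^2 - 2.72*c + 0.85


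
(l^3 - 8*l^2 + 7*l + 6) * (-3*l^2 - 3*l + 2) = -3*l^5 + 21*l^4 + 5*l^3 - 55*l^2 - 4*l + 12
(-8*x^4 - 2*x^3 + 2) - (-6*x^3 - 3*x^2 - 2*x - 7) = -8*x^4 + 4*x^3 + 3*x^2 + 2*x + 9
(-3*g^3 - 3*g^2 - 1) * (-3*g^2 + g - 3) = 9*g^5 + 6*g^4 + 6*g^3 + 12*g^2 - g + 3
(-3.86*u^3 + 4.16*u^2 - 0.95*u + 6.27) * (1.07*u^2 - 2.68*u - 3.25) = -4.1302*u^5 + 14.796*u^4 + 0.379699999999998*u^3 - 4.2651*u^2 - 13.7161*u - 20.3775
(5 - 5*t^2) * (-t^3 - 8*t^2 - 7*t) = 5*t^5 + 40*t^4 + 30*t^3 - 40*t^2 - 35*t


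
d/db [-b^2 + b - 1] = 1 - 2*b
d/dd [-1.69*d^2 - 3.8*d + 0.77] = -3.38*d - 3.8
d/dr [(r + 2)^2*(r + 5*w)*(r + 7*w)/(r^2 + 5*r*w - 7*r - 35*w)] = (2*r^3 + 7*r^2*w - 17*r^2 - 98*r*w - 56*r - 224*w - 28)/(r^2 - 14*r + 49)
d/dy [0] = 0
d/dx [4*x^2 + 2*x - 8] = 8*x + 2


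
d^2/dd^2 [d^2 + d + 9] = 2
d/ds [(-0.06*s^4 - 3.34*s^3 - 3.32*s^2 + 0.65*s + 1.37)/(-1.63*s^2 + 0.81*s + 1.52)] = (0.1956*s^5 + 5.2984*s^4 - 5.7756*s^3 - 16.8601*s^2 - 5.6266*s - 0.1217)/(2.6569*s^4 - 2.6406*s^3 - 4.2991*s^2 + 2.4624*s + 2.3104)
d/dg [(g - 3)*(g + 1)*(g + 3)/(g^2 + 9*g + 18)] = (g^2 + 12*g - 9)/(g^2 + 12*g + 36)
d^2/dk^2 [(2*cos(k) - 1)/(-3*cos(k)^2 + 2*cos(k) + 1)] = 2*(81*(1 - cos(2*k))^2*cos(k)/4 - 3*(1 - cos(2*k))^2 - 127*cos(k)/4 - 7*cos(2*k)/2 + 81*cos(3*k)/4 - 9*cos(5*k)/2 + 39/2)/((cos(k) - 1)^3*(3*cos(k) + 1)^3)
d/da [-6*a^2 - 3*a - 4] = -12*a - 3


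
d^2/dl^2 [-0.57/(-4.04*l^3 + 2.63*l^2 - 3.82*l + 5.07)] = ((2.9982 - 13.8168*l)*(4.04*l^3 - 2.63*l^2 + 3.82*l - 5.07) + 0.57*(12.12*l^2 - 5.26*l + 3.82)*(24.24*l^2 - 10.52*l + 7.64))/(4.04*l^3 - 2.63*l^2 + 3.82*l - 5.07)^3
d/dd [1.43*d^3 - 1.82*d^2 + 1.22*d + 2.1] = 4.29*d^2 - 3.64*d + 1.22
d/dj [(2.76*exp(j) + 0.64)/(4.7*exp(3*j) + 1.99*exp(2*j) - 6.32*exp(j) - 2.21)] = (-(2.76*exp(j) + 0.64)*(14.1*exp(2*j) + 3.98*exp(j) - 6.32) + 12.972*exp(3*j) + 5.4924*exp(2*j) - 17.4432*exp(j) - 6.0996)*exp(j)/(4.7*exp(3*j) + 1.99*exp(2*j) - 6.32*exp(j) - 2.21)^2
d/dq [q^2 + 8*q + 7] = 2*q + 8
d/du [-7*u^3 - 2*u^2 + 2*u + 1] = -21*u^2 - 4*u + 2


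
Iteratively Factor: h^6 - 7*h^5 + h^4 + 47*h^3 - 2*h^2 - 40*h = (h - 5)*(h^5 - 2*h^4 - 9*h^3 + 2*h^2 + 8*h) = h*(h - 5)*(h^4 - 2*h^3 - 9*h^2 + 2*h + 8) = h*(h - 5)*(h + 2)*(h^3 - 4*h^2 - h + 4) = h*(h - 5)*(h + 1)*(h + 2)*(h^2 - 5*h + 4) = h*(h - 5)*(h - 4)*(h + 1)*(h + 2)*(h - 1)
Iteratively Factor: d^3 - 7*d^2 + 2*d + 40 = (d - 4)*(d^2 - 3*d - 10) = (d - 5)*(d - 4)*(d + 2)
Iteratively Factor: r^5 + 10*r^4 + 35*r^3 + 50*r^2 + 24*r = (r + 1)*(r^4 + 9*r^3 + 26*r^2 + 24*r) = (r + 1)*(r + 3)*(r^3 + 6*r^2 + 8*r) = (r + 1)*(r + 3)*(r + 4)*(r^2 + 2*r) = (r + 1)*(r + 2)*(r + 3)*(r + 4)*(r)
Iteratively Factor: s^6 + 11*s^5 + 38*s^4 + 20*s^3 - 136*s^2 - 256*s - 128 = (s + 1)*(s^5 + 10*s^4 + 28*s^3 - 8*s^2 - 128*s - 128) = (s + 1)*(s + 2)*(s^4 + 8*s^3 + 12*s^2 - 32*s - 64) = (s + 1)*(s + 2)*(s + 4)*(s^3 + 4*s^2 - 4*s - 16) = (s + 1)*(s + 2)*(s + 4)^2*(s^2 - 4) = (s + 1)*(s + 2)^2*(s + 4)^2*(s - 2)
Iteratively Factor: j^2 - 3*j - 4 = (j + 1)*(j - 4)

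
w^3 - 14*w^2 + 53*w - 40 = (w - 8)*(w - 5)*(w - 1)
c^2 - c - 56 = (c - 8)*(c + 7)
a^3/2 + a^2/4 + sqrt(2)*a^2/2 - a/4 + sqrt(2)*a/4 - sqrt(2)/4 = (a/2 + sqrt(2)/2)*(a - 1/2)*(a + 1)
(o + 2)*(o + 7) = o^2 + 9*o + 14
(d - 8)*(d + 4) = d^2 - 4*d - 32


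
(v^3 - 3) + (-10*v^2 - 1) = v^3 - 10*v^2 - 4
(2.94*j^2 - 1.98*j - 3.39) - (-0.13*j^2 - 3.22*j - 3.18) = 3.07*j^2 + 1.24*j - 0.21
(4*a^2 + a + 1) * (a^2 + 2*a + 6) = 4*a^4 + 9*a^3 + 27*a^2 + 8*a + 6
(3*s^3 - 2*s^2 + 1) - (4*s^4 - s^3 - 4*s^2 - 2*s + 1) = -4*s^4 + 4*s^3 + 2*s^2 + 2*s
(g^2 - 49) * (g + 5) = g^3 + 5*g^2 - 49*g - 245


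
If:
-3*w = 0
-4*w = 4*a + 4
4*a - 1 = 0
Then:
No Solution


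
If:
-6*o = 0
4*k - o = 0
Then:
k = 0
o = 0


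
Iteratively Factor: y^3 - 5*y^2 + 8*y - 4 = (y - 1)*(y^2 - 4*y + 4) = (y - 2)*(y - 1)*(y - 2)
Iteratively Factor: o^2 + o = (o)*(o + 1)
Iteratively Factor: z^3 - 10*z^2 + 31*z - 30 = (z - 2)*(z^2 - 8*z + 15) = (z - 3)*(z - 2)*(z - 5)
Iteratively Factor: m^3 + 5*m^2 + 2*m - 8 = (m - 1)*(m^2 + 6*m + 8) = (m - 1)*(m + 4)*(m + 2)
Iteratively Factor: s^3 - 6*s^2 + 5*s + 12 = (s - 4)*(s^2 - 2*s - 3) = (s - 4)*(s + 1)*(s - 3)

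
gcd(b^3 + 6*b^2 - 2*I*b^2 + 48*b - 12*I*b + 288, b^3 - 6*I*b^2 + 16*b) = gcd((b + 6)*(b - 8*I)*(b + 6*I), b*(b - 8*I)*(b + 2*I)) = b - 8*I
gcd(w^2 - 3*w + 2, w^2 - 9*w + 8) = w - 1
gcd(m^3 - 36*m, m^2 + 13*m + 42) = m + 6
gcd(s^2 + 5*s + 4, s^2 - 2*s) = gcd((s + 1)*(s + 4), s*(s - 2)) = 1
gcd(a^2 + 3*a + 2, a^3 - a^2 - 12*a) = 1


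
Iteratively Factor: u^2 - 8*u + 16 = (u - 4)*(u - 4)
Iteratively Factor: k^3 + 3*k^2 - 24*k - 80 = (k - 5)*(k^2 + 8*k + 16) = (k - 5)*(k + 4)*(k + 4)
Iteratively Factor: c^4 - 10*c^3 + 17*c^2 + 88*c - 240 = (c - 4)*(c^3 - 6*c^2 - 7*c + 60) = (c - 4)^2*(c^2 - 2*c - 15) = (c - 5)*(c - 4)^2*(c + 3)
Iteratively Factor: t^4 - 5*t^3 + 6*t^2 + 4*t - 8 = (t + 1)*(t^3 - 6*t^2 + 12*t - 8) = (t - 2)*(t + 1)*(t^2 - 4*t + 4) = (t - 2)^2*(t + 1)*(t - 2)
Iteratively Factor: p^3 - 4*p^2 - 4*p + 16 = (p + 2)*(p^2 - 6*p + 8) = (p - 4)*(p + 2)*(p - 2)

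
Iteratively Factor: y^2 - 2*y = (y)*(y - 2)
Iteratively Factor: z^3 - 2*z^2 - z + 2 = (z - 2)*(z^2 - 1) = (z - 2)*(z + 1)*(z - 1)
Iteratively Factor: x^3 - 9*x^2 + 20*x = (x - 5)*(x^2 - 4*x) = x*(x - 5)*(x - 4)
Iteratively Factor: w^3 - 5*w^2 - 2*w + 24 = (w - 4)*(w^2 - w - 6) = (w - 4)*(w + 2)*(w - 3)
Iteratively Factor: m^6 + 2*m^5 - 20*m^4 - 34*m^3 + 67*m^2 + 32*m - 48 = (m + 1)*(m^5 + m^4 - 21*m^3 - 13*m^2 + 80*m - 48) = (m - 1)*(m + 1)*(m^4 + 2*m^3 - 19*m^2 - 32*m + 48) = (m - 1)*(m + 1)*(m + 4)*(m^3 - 2*m^2 - 11*m + 12) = (m - 1)*(m + 1)*(m + 3)*(m + 4)*(m^2 - 5*m + 4) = (m - 1)^2*(m + 1)*(m + 3)*(m + 4)*(m - 4)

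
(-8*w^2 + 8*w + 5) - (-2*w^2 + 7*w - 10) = -6*w^2 + w + 15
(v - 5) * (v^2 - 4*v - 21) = v^3 - 9*v^2 - v + 105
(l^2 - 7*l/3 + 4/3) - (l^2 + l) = 4/3 - 10*l/3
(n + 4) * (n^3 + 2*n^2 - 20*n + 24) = n^4 + 6*n^3 - 12*n^2 - 56*n + 96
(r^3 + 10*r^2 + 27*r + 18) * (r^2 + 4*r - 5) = r^5 + 14*r^4 + 62*r^3 + 76*r^2 - 63*r - 90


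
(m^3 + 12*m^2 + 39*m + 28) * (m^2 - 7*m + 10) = m^5 + 5*m^4 - 35*m^3 - 125*m^2 + 194*m + 280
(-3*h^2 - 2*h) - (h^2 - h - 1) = -4*h^2 - h + 1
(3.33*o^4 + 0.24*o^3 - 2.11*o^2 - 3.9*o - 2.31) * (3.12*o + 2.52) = 10.3896*o^5 + 9.1404*o^4 - 5.9784*o^3 - 17.4852*o^2 - 17.0352*o - 5.8212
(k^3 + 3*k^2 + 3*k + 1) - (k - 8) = k^3 + 3*k^2 + 2*k + 9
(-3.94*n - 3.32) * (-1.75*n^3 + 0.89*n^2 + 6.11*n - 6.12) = 6.895*n^4 + 2.3034*n^3 - 27.0282*n^2 + 3.8276*n + 20.3184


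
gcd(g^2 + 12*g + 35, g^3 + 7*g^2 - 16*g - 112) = g + 7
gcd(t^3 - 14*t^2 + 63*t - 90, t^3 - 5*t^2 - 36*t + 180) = t^2 - 11*t + 30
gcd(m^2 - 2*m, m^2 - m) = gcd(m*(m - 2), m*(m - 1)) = m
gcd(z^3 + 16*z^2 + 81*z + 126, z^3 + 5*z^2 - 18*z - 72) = z^2 + 9*z + 18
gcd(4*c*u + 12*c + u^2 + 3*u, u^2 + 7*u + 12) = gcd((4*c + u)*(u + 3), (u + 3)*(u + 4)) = u + 3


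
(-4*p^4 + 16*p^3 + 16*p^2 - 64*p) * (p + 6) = -4*p^5 - 8*p^4 + 112*p^3 + 32*p^2 - 384*p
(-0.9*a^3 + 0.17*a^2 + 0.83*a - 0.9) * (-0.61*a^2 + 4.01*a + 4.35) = 0.549*a^5 - 3.7127*a^4 - 3.7396*a^3 + 4.6168*a^2 + 0.00149999999999961*a - 3.915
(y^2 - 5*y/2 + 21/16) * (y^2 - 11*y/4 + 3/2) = y^4 - 21*y^3/4 + 155*y^2/16 - 471*y/64 + 63/32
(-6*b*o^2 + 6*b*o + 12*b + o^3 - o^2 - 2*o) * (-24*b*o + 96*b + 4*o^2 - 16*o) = 144*b^2*o^3 - 720*b^2*o^2 + 288*b^2*o + 1152*b^2 - 48*b*o^4 + 240*b*o^3 - 96*b*o^2 - 384*b*o + 4*o^5 - 20*o^4 + 8*o^3 + 32*o^2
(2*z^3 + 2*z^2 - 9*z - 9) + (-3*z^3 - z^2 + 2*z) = -z^3 + z^2 - 7*z - 9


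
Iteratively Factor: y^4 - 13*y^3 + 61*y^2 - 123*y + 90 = (y - 3)*(y^3 - 10*y^2 + 31*y - 30) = (y - 3)*(y - 2)*(y^2 - 8*y + 15) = (y - 5)*(y - 3)*(y - 2)*(y - 3)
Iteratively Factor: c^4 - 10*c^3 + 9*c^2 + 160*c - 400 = (c - 5)*(c^3 - 5*c^2 - 16*c + 80) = (c - 5)*(c - 4)*(c^2 - c - 20) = (c - 5)*(c - 4)*(c + 4)*(c - 5)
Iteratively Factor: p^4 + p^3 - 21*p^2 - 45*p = (p + 3)*(p^3 - 2*p^2 - 15*p) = (p - 5)*(p + 3)*(p^2 + 3*p) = (p - 5)*(p + 3)^2*(p)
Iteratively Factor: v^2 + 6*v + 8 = (v + 2)*(v + 4)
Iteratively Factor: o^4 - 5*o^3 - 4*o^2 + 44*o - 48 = (o - 4)*(o^3 - o^2 - 8*o + 12) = (o - 4)*(o - 2)*(o^2 + o - 6) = (o - 4)*(o - 2)*(o + 3)*(o - 2)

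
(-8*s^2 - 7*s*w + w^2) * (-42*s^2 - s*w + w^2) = 336*s^4 + 302*s^3*w - 43*s^2*w^2 - 8*s*w^3 + w^4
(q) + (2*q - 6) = 3*q - 6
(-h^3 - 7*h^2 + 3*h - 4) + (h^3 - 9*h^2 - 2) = -16*h^2 + 3*h - 6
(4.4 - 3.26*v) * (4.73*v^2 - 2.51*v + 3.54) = -15.4198*v^3 + 28.9946*v^2 - 22.5844*v + 15.576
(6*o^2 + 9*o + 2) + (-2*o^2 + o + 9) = 4*o^2 + 10*o + 11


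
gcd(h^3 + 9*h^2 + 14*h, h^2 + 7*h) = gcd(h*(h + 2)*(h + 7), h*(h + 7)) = h^2 + 7*h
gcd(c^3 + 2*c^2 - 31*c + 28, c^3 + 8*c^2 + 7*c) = c + 7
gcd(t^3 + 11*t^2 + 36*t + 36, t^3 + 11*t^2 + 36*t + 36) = t^3 + 11*t^2 + 36*t + 36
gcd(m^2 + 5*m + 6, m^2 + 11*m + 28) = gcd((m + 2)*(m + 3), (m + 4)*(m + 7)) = 1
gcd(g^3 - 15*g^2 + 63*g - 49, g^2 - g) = g - 1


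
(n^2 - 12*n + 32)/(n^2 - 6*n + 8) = (n - 8)/(n - 2)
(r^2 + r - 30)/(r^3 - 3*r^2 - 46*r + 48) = (r - 5)/(r^2 - 9*r + 8)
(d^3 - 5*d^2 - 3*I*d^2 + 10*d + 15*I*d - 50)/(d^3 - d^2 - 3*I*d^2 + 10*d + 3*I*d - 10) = (d - 5)/(d - 1)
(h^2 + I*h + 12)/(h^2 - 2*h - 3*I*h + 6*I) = (h + 4*I)/(h - 2)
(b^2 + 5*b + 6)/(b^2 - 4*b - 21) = (b + 2)/(b - 7)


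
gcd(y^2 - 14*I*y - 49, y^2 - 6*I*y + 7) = y - 7*I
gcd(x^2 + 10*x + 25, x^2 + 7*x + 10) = x + 5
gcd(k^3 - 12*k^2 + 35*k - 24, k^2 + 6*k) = 1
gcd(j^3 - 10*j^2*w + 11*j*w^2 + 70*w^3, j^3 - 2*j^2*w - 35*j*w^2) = -j + 7*w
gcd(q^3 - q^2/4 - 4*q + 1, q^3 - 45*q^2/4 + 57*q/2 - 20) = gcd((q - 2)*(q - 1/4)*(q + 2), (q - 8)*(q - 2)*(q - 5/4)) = q - 2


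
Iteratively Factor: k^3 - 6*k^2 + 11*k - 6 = (k - 1)*(k^2 - 5*k + 6) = (k - 2)*(k - 1)*(k - 3)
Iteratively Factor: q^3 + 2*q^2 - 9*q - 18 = (q - 3)*(q^2 + 5*q + 6) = (q - 3)*(q + 3)*(q + 2)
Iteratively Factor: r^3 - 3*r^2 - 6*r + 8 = (r - 4)*(r^2 + r - 2) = (r - 4)*(r + 2)*(r - 1)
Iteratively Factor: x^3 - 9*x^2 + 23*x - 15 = (x - 5)*(x^2 - 4*x + 3) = (x - 5)*(x - 1)*(x - 3)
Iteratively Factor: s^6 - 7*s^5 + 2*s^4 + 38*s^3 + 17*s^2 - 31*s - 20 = (s + 1)*(s^5 - 8*s^4 + 10*s^3 + 28*s^2 - 11*s - 20) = (s + 1)^2*(s^4 - 9*s^3 + 19*s^2 + 9*s - 20) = (s - 4)*(s + 1)^2*(s^3 - 5*s^2 - s + 5) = (s - 5)*(s - 4)*(s + 1)^2*(s^2 - 1) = (s - 5)*(s - 4)*(s + 1)^3*(s - 1)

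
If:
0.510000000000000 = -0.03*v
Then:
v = -17.00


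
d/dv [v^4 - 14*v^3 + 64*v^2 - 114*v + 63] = 4*v^3 - 42*v^2 + 128*v - 114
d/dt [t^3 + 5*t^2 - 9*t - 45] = 3*t^2 + 10*t - 9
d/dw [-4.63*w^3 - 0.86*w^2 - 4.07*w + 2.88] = -13.89*w^2 - 1.72*w - 4.07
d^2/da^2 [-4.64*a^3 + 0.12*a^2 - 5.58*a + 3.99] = 0.24 - 27.84*a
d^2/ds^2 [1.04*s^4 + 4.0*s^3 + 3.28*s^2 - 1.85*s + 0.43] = 12.48*s^2 + 24.0*s + 6.56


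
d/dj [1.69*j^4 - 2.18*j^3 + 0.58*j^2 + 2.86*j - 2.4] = 6.76*j^3 - 6.54*j^2 + 1.16*j + 2.86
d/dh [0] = 0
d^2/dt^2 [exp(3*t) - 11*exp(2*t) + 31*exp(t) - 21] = (9*exp(2*t) - 44*exp(t) + 31)*exp(t)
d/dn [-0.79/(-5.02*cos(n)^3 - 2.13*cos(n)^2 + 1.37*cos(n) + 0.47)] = (11.8974*cos(n)^2 + 3.3654*cos(n) - 1.0823)*sin(n)/(5.02*cos(n)^3 + 2.13*cos(n)^2 - 1.37*cos(n) - 0.47)^2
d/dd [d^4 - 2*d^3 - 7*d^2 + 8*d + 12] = 4*d^3 - 6*d^2 - 14*d + 8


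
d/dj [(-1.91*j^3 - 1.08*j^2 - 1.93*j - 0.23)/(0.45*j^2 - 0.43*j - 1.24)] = (-0.8595*j^4 + 1.6426*j^3 + 8.4381*j^2 + 2.8854*j + 2.2943)/(0.2025*j^4 - 0.387*j^3 - 0.9311*j^2 + 1.0664*j + 1.5376)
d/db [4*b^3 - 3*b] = 12*b^2 - 3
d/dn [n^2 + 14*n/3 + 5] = 2*n + 14/3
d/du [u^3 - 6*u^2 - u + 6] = 3*u^2 - 12*u - 1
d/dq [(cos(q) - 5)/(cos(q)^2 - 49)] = (cos(q)^2 - 10*cos(q) + 49)*sin(q)/(cos(q)^2 - 49)^2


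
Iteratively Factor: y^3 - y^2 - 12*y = (y)*(y^2 - y - 12) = y*(y + 3)*(y - 4)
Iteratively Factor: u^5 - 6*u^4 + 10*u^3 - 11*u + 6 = (u - 1)*(u^4 - 5*u^3 + 5*u^2 + 5*u - 6) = (u - 1)*(u + 1)*(u^3 - 6*u^2 + 11*u - 6) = (u - 3)*(u - 1)*(u + 1)*(u^2 - 3*u + 2) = (u - 3)*(u - 1)^2*(u + 1)*(u - 2)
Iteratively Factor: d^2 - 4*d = (d)*(d - 4)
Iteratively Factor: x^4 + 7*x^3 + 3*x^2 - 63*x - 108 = (x - 3)*(x^3 + 10*x^2 + 33*x + 36) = (x - 3)*(x + 3)*(x^2 + 7*x + 12) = (x - 3)*(x + 3)^2*(x + 4)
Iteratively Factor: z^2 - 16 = (z - 4)*(z + 4)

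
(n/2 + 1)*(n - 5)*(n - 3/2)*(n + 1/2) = n^4/2 - 2*n^3 - 31*n^2/8 + 49*n/8 + 15/4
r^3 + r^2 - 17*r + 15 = (r - 3)*(r - 1)*(r + 5)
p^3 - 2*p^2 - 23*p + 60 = (p - 4)*(p - 3)*(p + 5)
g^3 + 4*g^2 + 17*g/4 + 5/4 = (g + 1/2)*(g + 1)*(g + 5/2)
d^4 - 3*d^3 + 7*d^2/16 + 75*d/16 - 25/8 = (d - 2)*(d - 5/4)*(d - 1)*(d + 5/4)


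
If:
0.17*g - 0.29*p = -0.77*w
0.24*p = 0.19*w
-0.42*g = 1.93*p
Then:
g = 0.00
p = 0.00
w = 0.00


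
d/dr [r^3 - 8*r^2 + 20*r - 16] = 3*r^2 - 16*r + 20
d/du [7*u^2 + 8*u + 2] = 14*u + 8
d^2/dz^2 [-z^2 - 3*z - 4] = -2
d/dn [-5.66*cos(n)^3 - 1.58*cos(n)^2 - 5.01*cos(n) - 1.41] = (16.98*cos(n)^2 + 3.16*cos(n) + 5.01)*sin(n)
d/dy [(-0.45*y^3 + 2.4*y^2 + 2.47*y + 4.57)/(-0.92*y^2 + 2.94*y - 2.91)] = (0.414*y^4 - 2.646*y^3 + 13.2569*y^2 - 5.5592*y - 20.6235)/(0.8464*y^4 - 5.4096*y^3 + 13.998*y^2 - 17.1108*y + 8.4681)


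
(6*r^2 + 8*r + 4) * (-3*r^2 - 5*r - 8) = -18*r^4 - 54*r^3 - 100*r^2 - 84*r - 32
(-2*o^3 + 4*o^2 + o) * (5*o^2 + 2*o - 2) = -10*o^5 + 16*o^4 + 17*o^3 - 6*o^2 - 2*o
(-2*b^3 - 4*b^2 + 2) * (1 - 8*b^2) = 16*b^5 + 32*b^4 - 2*b^3 - 20*b^2 + 2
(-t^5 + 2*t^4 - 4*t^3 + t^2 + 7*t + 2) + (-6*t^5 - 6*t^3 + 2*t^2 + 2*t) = -7*t^5 + 2*t^4 - 10*t^3 + 3*t^2 + 9*t + 2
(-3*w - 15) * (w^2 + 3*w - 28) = -3*w^3 - 24*w^2 + 39*w + 420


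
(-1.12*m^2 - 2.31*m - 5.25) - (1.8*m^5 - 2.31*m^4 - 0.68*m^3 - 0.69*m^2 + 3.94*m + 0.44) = -1.8*m^5 + 2.31*m^4 + 0.68*m^3 - 0.43*m^2 - 6.25*m - 5.69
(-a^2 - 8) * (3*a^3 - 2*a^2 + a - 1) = -3*a^5 + 2*a^4 - 25*a^3 + 17*a^2 - 8*a + 8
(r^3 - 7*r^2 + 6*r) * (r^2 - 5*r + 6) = r^5 - 12*r^4 + 47*r^3 - 72*r^2 + 36*r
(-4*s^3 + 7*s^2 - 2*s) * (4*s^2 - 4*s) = -16*s^5 + 44*s^4 - 36*s^3 + 8*s^2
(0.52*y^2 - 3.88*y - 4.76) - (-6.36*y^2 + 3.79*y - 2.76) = 6.88*y^2 - 7.67*y - 2.0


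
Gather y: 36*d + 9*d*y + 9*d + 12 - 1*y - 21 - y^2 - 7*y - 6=45*d - y^2 + y*(9*d - 8) - 15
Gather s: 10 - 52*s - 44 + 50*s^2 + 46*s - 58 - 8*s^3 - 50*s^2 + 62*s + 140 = -8*s^3 + 56*s + 48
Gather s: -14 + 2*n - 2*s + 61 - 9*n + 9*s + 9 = -7*n + 7*s + 56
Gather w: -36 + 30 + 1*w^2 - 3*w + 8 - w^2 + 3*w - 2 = 0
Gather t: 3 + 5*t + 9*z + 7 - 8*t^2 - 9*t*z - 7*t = -8*t^2 + t*(-9*z - 2) + 9*z + 10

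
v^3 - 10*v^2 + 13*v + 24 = (v - 8)*(v - 3)*(v + 1)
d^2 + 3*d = d*(d + 3)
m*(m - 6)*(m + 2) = m^3 - 4*m^2 - 12*m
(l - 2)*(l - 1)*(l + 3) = l^3 - 7*l + 6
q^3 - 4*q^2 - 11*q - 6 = (q - 6)*(q + 1)^2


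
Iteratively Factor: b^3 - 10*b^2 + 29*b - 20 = (b - 5)*(b^2 - 5*b + 4) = (b - 5)*(b - 1)*(b - 4)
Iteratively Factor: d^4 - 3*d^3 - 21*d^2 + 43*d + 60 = (d - 5)*(d^3 + 2*d^2 - 11*d - 12) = (d - 5)*(d + 1)*(d^2 + d - 12) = (d - 5)*(d - 3)*(d + 1)*(d + 4)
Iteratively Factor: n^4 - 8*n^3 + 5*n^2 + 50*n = (n)*(n^3 - 8*n^2 + 5*n + 50) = n*(n - 5)*(n^2 - 3*n - 10) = n*(n - 5)^2*(n + 2)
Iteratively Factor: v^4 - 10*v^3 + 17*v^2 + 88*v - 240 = (v + 3)*(v^3 - 13*v^2 + 56*v - 80) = (v - 4)*(v + 3)*(v^2 - 9*v + 20) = (v - 5)*(v - 4)*(v + 3)*(v - 4)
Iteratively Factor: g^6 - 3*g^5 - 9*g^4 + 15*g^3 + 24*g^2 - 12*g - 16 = (g - 2)*(g^5 - g^4 - 11*g^3 - 7*g^2 + 10*g + 8) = (g - 2)*(g + 1)*(g^4 - 2*g^3 - 9*g^2 + 2*g + 8) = (g - 2)*(g + 1)^2*(g^3 - 3*g^2 - 6*g + 8) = (g - 2)*(g + 1)^2*(g + 2)*(g^2 - 5*g + 4) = (g - 2)*(g - 1)*(g + 1)^2*(g + 2)*(g - 4)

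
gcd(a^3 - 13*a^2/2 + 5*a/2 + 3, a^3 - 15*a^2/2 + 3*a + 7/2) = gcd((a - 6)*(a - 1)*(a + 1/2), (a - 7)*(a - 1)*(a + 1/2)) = a^2 - a/2 - 1/2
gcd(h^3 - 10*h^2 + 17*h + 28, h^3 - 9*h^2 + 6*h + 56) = h^2 - 11*h + 28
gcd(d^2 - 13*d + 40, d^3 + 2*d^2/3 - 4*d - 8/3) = 1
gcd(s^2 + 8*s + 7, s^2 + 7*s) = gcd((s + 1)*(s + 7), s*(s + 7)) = s + 7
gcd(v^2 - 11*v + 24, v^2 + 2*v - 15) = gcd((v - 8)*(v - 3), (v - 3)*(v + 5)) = v - 3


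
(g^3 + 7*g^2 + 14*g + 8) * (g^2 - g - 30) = g^5 + 6*g^4 - 23*g^3 - 216*g^2 - 428*g - 240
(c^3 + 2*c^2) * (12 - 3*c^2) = -3*c^5 - 6*c^4 + 12*c^3 + 24*c^2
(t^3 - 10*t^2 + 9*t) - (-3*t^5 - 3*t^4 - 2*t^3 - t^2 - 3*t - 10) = 3*t^5 + 3*t^4 + 3*t^3 - 9*t^2 + 12*t + 10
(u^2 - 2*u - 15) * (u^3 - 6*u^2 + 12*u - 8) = u^5 - 8*u^4 + 9*u^3 + 58*u^2 - 164*u + 120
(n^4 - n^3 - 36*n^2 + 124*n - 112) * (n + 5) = n^5 + 4*n^4 - 41*n^3 - 56*n^2 + 508*n - 560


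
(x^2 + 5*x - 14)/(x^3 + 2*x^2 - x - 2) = (x^2 + 5*x - 14)/(x^3 + 2*x^2 - x - 2)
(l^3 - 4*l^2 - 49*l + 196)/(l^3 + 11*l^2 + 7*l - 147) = (l^2 - 11*l + 28)/(l^2 + 4*l - 21)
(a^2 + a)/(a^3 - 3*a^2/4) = 4*(a + 1)/(a*(4*a - 3))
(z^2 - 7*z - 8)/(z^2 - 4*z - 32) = (z + 1)/(z + 4)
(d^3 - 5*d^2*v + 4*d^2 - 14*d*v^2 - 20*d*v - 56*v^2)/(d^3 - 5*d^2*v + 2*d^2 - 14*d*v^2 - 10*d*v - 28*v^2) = (d + 4)/(d + 2)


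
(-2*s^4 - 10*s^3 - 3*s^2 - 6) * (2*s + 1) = -4*s^5 - 22*s^4 - 16*s^3 - 3*s^2 - 12*s - 6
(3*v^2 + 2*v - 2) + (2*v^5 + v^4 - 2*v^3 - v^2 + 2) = 2*v^5 + v^4 - 2*v^3 + 2*v^2 + 2*v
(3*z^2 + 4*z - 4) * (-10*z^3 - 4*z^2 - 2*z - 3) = -30*z^5 - 52*z^4 + 18*z^3 - z^2 - 4*z + 12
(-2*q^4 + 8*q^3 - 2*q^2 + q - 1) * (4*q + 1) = -8*q^5 + 30*q^4 + 2*q^2 - 3*q - 1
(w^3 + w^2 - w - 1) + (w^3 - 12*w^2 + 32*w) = 2*w^3 - 11*w^2 + 31*w - 1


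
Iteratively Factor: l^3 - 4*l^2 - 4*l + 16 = (l - 2)*(l^2 - 2*l - 8) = (l - 4)*(l - 2)*(l + 2)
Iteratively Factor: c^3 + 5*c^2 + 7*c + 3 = (c + 1)*(c^2 + 4*c + 3) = (c + 1)^2*(c + 3)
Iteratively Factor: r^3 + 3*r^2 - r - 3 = (r + 3)*(r^2 - 1) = (r + 1)*(r + 3)*(r - 1)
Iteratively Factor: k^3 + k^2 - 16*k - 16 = (k + 1)*(k^2 - 16) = (k + 1)*(k + 4)*(k - 4)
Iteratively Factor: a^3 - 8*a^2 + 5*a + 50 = (a - 5)*(a^2 - 3*a - 10) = (a - 5)*(a + 2)*(a - 5)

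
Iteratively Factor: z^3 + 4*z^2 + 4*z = (z + 2)*(z^2 + 2*z) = (z + 2)^2*(z)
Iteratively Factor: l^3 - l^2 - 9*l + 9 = (l - 3)*(l^2 + 2*l - 3) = (l - 3)*(l + 3)*(l - 1)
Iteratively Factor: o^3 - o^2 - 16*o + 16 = (o - 1)*(o^2 - 16) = (o - 1)*(o + 4)*(o - 4)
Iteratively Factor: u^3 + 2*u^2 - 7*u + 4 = (u - 1)*(u^2 + 3*u - 4) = (u - 1)*(u + 4)*(u - 1)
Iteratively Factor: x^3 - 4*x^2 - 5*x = (x)*(x^2 - 4*x - 5) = x*(x - 5)*(x + 1)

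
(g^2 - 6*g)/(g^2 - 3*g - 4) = g*(6 - g)/(-g^2 + 3*g + 4)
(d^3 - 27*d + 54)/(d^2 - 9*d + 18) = (d^2 + 3*d - 18)/(d - 6)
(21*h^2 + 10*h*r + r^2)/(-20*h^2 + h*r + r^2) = (21*h^2 + 10*h*r + r^2)/(-20*h^2 + h*r + r^2)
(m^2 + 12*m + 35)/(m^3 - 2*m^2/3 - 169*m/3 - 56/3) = 3*(m + 5)/(3*m^2 - 23*m - 8)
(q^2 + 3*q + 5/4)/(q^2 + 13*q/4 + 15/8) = 2*(2*q + 1)/(4*q + 3)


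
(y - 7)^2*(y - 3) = y^3 - 17*y^2 + 91*y - 147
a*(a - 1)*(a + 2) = a^3 + a^2 - 2*a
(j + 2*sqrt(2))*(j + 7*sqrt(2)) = j^2 + 9*sqrt(2)*j + 28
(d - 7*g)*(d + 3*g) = d^2 - 4*d*g - 21*g^2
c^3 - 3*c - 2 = (c - 2)*(c + 1)^2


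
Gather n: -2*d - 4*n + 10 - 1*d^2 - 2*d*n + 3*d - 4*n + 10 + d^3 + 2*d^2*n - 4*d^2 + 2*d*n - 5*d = d^3 - 5*d^2 - 4*d + n*(2*d^2 - 8) + 20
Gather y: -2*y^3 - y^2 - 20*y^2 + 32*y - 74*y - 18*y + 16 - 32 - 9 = -2*y^3 - 21*y^2 - 60*y - 25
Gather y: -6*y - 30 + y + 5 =-5*y - 25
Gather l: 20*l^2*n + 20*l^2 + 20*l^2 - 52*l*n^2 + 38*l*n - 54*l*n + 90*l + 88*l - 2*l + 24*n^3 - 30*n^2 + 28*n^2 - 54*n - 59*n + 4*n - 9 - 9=l^2*(20*n + 40) + l*(-52*n^2 - 16*n + 176) + 24*n^3 - 2*n^2 - 109*n - 18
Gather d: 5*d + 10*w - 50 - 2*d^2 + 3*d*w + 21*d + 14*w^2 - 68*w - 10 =-2*d^2 + d*(3*w + 26) + 14*w^2 - 58*w - 60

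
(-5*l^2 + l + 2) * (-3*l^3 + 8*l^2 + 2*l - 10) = 15*l^5 - 43*l^4 - 8*l^3 + 68*l^2 - 6*l - 20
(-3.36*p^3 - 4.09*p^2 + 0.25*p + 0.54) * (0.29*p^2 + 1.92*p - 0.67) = -0.9744*p^5 - 7.6373*p^4 - 5.5291*p^3 + 3.3769*p^2 + 0.8693*p - 0.3618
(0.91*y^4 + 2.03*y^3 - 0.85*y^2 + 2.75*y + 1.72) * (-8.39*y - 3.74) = -7.6349*y^5 - 20.4351*y^4 - 0.4607*y^3 - 19.8935*y^2 - 24.7158*y - 6.4328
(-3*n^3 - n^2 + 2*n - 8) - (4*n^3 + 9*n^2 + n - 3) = -7*n^3 - 10*n^2 + n - 5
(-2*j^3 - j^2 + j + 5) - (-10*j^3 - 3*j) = 8*j^3 - j^2 + 4*j + 5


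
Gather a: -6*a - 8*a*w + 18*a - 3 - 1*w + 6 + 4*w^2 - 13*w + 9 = a*(12 - 8*w) + 4*w^2 - 14*w + 12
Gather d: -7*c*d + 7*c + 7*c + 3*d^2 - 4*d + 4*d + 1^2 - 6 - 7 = -7*c*d + 14*c + 3*d^2 - 12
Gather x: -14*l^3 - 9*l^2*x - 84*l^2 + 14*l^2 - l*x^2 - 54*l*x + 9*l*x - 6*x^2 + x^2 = -14*l^3 - 70*l^2 + x^2*(-l - 5) + x*(-9*l^2 - 45*l)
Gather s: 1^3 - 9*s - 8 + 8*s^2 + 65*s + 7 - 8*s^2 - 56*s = 0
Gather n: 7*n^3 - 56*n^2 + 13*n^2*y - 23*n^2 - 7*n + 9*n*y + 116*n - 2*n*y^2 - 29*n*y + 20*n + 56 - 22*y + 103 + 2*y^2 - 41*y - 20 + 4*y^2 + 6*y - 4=7*n^3 + n^2*(13*y - 79) + n*(-2*y^2 - 20*y + 129) + 6*y^2 - 57*y + 135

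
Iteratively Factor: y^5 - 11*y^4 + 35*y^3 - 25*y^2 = (y - 5)*(y^4 - 6*y^3 + 5*y^2) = y*(y - 5)*(y^3 - 6*y^2 + 5*y) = y*(y - 5)*(y - 1)*(y^2 - 5*y) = y^2*(y - 5)*(y - 1)*(y - 5)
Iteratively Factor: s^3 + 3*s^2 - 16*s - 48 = (s + 4)*(s^2 - s - 12) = (s + 3)*(s + 4)*(s - 4)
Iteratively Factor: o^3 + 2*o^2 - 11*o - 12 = (o - 3)*(o^2 + 5*o + 4) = (o - 3)*(o + 1)*(o + 4)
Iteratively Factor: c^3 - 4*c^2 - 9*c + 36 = (c - 3)*(c^2 - c - 12) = (c - 4)*(c - 3)*(c + 3)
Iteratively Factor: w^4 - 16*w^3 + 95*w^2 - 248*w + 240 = (w - 3)*(w^3 - 13*w^2 + 56*w - 80) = (w - 5)*(w - 3)*(w^2 - 8*w + 16) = (w - 5)*(w - 4)*(w - 3)*(w - 4)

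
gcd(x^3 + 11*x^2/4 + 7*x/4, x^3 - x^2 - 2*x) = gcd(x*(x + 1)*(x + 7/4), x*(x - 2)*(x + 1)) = x^2 + x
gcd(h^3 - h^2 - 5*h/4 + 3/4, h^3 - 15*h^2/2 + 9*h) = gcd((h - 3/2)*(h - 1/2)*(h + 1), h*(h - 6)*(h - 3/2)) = h - 3/2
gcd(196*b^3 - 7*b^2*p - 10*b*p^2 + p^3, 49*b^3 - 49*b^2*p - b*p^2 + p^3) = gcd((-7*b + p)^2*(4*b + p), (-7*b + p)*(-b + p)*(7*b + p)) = -7*b + p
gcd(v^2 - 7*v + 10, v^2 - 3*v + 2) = v - 2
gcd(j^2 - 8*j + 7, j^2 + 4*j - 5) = j - 1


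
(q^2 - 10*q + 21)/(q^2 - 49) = (q - 3)/(q + 7)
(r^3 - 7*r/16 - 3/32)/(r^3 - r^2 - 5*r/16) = (4*r^2 - r - 3/2)/(r*(4*r - 5))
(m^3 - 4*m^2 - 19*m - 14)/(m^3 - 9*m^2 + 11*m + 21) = (m + 2)/(m - 3)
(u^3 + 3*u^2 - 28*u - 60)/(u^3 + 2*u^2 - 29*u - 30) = (u + 2)/(u + 1)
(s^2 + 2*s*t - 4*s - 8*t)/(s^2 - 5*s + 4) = (s + 2*t)/(s - 1)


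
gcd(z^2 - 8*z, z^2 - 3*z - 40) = z - 8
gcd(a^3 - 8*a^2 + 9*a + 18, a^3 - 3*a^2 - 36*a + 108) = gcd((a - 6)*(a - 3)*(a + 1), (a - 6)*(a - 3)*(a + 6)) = a^2 - 9*a + 18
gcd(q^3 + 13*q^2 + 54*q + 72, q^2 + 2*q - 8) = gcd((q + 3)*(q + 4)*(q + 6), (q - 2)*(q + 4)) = q + 4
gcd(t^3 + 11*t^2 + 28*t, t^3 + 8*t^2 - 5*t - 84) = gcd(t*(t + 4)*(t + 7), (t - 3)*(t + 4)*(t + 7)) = t^2 + 11*t + 28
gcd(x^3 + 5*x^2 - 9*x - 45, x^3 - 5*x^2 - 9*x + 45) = x^2 - 9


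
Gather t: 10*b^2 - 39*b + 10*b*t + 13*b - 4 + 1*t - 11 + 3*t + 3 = 10*b^2 - 26*b + t*(10*b + 4) - 12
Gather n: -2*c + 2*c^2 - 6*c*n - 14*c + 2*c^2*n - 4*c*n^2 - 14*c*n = 2*c^2 - 4*c*n^2 - 16*c + n*(2*c^2 - 20*c)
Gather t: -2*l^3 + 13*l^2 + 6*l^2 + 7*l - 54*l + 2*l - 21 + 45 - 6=-2*l^3 + 19*l^2 - 45*l + 18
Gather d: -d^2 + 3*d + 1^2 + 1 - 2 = -d^2 + 3*d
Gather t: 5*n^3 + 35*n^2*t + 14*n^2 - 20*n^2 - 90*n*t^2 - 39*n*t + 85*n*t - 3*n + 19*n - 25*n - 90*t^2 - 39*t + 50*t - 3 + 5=5*n^3 - 6*n^2 - 9*n + t^2*(-90*n - 90) + t*(35*n^2 + 46*n + 11) + 2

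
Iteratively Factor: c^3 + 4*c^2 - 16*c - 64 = (c + 4)*(c^2 - 16) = (c + 4)^2*(c - 4)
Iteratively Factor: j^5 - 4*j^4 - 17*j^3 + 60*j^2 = (j + 4)*(j^4 - 8*j^3 + 15*j^2) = j*(j + 4)*(j^3 - 8*j^2 + 15*j) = j^2*(j + 4)*(j^2 - 8*j + 15) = j^2*(j - 3)*(j + 4)*(j - 5)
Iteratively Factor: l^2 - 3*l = (l - 3)*(l)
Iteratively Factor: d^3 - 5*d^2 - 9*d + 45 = (d + 3)*(d^2 - 8*d + 15) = (d - 5)*(d + 3)*(d - 3)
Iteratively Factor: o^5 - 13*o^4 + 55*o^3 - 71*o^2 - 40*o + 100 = (o - 5)*(o^4 - 8*o^3 + 15*o^2 + 4*o - 20) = (o - 5)*(o - 2)*(o^3 - 6*o^2 + 3*o + 10) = (o - 5)*(o - 2)^2*(o^2 - 4*o - 5) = (o - 5)^2*(o - 2)^2*(o + 1)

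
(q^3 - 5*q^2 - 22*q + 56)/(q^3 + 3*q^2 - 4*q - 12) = (q^2 - 3*q - 28)/(q^2 + 5*q + 6)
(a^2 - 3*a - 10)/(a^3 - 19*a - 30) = 1/(a + 3)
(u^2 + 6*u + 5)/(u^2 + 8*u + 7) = (u + 5)/(u + 7)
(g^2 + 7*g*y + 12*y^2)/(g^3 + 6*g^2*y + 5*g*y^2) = (g^2 + 7*g*y + 12*y^2)/(g*(g^2 + 6*g*y + 5*y^2))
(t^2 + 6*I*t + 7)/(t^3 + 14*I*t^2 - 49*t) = (t - I)/(t*(t + 7*I))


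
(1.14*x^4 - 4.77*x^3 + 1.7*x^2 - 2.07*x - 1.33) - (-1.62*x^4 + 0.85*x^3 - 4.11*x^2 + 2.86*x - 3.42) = 2.76*x^4 - 5.62*x^3 + 5.81*x^2 - 4.93*x + 2.09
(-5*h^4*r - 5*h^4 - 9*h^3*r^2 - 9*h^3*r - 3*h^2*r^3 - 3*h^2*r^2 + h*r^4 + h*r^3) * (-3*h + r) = 15*h^5*r + 15*h^5 + 22*h^4*r^2 + 22*h^4*r - 6*h^2*r^4 - 6*h^2*r^3 + h*r^5 + h*r^4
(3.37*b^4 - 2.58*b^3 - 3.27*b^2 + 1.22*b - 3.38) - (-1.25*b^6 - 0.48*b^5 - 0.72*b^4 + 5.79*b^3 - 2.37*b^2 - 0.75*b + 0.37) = 1.25*b^6 + 0.48*b^5 + 4.09*b^4 - 8.37*b^3 - 0.9*b^2 + 1.97*b - 3.75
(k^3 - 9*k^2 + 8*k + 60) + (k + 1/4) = k^3 - 9*k^2 + 9*k + 241/4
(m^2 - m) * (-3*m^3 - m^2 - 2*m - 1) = -3*m^5 + 2*m^4 - m^3 + m^2 + m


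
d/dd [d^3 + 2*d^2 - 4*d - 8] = 3*d^2 + 4*d - 4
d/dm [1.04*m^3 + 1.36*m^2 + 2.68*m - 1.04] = 3.12*m^2 + 2.72*m + 2.68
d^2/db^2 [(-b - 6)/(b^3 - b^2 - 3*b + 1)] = 2*(-(b + 6)*(-3*b^2 + 2*b + 3)^2 + (3*b^2 - 2*b + (b + 6)*(3*b - 1) - 3)*(b^3 - b^2 - 3*b + 1))/(b^3 - b^2 - 3*b + 1)^3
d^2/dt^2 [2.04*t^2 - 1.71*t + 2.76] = 4.08000000000000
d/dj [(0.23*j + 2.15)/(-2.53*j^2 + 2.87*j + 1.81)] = (0.5819*j^2 + 10.879*j - 5.7542)/(6.4009*j^4 - 14.5222*j^3 - 0.9217*j^2 + 10.3894*j + 3.2761)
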